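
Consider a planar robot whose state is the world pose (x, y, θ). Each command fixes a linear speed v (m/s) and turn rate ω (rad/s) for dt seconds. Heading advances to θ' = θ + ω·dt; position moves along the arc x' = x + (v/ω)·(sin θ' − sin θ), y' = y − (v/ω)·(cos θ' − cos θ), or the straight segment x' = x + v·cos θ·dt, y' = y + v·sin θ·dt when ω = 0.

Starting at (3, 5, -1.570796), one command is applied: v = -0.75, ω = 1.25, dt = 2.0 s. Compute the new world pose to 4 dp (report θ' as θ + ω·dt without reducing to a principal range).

θ' = -1.5708 + 1.25·2.0 = 0.9292
R = v/ω = -0.75/1.25 = -0.6000
x' = 3 + -0.6000·(sin 0.9292 − sin -1.5708) = 1.9193
y' = 5 − -0.6000·(cos 0.9292 − cos -1.5708) = 5.3591

(1.9193, 5.3591, 0.9292)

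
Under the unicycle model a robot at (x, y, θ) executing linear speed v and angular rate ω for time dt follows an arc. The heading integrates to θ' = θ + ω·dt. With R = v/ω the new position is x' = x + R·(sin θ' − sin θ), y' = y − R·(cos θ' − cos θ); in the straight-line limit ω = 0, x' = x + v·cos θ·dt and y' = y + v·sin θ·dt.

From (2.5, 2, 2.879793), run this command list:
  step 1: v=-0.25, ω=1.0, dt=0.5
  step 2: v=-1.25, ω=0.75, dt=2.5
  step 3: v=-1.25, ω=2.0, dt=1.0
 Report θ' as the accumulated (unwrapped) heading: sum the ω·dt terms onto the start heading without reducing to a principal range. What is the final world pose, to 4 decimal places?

step 1: θ'=3.3798 (R=-0.2500) → pose (2.6237, 1.9985, 3.3798)
step 2: θ'=5.2548 (R=-1.6667) → pose (3.6579, 4.4785, 5.2548)
step 3: θ'=7.2548 (R=-0.6250) → pose (2.6065, 4.5083, 7.2548)

(2.6065, 4.5083, 7.2548)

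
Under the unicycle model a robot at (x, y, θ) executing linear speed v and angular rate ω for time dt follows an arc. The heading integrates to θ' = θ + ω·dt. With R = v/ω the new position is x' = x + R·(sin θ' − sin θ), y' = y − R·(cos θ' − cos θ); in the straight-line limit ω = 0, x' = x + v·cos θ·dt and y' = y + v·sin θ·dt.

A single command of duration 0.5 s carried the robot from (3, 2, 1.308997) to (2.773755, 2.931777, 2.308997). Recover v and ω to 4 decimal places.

v = 2.0000, ω = 2.0000

Δθ = 2.308997 − 1.308997 = 1.000000
ω = Δθ/dt = 1.000000/0.5 = 2.0000
R = −Δy/(cos θ' − cos θ) = 1.0000
v = R·ω = 1.0000·2.0000 = 2.0000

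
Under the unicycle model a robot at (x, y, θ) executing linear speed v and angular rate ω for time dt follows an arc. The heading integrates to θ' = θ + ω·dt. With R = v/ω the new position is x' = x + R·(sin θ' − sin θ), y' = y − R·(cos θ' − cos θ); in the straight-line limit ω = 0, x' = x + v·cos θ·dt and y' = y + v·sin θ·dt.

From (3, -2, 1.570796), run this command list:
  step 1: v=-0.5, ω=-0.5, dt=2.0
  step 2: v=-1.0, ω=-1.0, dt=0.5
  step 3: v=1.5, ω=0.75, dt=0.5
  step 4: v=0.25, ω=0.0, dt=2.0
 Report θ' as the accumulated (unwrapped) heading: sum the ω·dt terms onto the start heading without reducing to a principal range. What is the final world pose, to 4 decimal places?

step 1: θ'=0.5708 (R=1.0000) → pose (2.5403, -2.8415, 0.5708)
step 2: θ'=0.0708 (R=1.0000) → pose (2.0707, -2.9975, 0.0708)
step 3: θ'=0.4458 (R=2.0000) → pose (2.7916, -2.8070, 0.4458)
step 4: θ'=0.4458 (straight) → pose (3.2427, -2.5915, 0.4458)

(3.2427, -2.5915, 0.4458)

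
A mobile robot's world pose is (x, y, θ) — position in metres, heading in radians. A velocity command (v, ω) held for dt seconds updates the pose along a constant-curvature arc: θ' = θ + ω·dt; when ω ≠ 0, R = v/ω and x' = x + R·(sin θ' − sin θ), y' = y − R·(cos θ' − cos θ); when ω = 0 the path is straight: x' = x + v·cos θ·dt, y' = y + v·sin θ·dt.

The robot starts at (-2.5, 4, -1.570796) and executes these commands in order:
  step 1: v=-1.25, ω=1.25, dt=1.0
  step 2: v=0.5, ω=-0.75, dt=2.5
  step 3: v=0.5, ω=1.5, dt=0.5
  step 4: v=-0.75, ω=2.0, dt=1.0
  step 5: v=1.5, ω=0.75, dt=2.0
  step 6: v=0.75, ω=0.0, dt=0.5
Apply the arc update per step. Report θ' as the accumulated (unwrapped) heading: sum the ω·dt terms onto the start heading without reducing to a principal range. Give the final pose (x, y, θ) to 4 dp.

(-2.9401, 6.9241, 2.0542)

step 1: θ'=-0.3208 (R=-1.0000) → pose (-3.1847, 4.9490, -0.3208)
step 2: θ'=-2.1958 (R=-0.6667) → pose (-2.8543, 3.9263, -2.1958)
step 3: θ'=-1.4458 (R=0.3333) → pose (-2.9147, 3.6897, -1.4458)
step 4: θ'=0.5542 (R=-0.3750) → pose (-3.4841, 3.9618, 0.5542)
step 5: θ'=2.0542 (R=2.0000) → pose (-2.7658, 6.5920, 2.0542)
step 6: θ'=2.0542 (straight) → pose (-2.9401, 6.9241, 2.0542)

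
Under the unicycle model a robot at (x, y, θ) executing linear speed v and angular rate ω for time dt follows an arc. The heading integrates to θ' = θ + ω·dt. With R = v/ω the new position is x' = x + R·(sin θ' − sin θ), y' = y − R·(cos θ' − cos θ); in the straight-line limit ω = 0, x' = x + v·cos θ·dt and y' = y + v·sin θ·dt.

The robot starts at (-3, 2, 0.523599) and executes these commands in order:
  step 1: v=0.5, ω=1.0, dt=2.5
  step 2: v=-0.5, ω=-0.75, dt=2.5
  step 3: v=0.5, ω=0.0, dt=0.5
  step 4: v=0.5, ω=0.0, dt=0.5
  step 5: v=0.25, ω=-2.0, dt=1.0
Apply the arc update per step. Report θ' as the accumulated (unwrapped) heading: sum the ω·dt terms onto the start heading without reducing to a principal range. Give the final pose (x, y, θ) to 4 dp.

(-2.2486, 2.4816, -0.8514)

step 1: θ'=3.0236 (R=0.5000) → pose (-3.1911, 2.9295, 3.0236)
step 2: θ'=1.1486 (R=0.6667) → pose (-2.6615, 1.9943, 1.1486)
step 3: θ'=1.1486 (straight) → pose (-2.5591, 2.2224, 1.1486)
step 4: θ'=1.1486 (straight) → pose (-2.4566, 2.4504, 1.1486)
step 5: θ'=-0.8514 (R=-0.1250) → pose (-2.2486, 2.4816, -0.8514)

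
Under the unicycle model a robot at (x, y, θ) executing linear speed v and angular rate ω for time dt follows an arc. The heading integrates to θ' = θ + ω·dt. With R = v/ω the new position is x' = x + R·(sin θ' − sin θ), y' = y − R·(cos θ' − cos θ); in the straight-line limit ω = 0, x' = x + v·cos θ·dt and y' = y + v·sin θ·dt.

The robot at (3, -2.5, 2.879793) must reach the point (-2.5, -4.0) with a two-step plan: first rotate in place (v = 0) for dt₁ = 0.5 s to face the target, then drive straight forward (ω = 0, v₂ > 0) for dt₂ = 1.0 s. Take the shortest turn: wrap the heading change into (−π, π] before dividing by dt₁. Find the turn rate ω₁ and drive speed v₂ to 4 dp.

heading to target = atan2(-4−-2.5, -2.5−3) = -2.8753
Δθ = wrap(-2.8753 − 2.8798) = 0.5281; ω₁ = Δθ/dt₁ = 1.0561
distance = √((-2.5−3)² + (-4−-2.5)²) = 5.7009; v₂ = distance/dt₂ = 5.7009

ω₁ = 1.0561, v₂ = 5.7009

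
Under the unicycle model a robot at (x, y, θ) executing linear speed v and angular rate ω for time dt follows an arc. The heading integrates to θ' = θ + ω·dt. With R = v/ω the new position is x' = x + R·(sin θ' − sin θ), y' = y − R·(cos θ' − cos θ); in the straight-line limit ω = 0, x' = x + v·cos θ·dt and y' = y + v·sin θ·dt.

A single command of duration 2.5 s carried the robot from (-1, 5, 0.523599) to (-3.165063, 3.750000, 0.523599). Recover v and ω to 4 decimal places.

v = -1.0000, ω = 0.0000

Δθ = 0.523599 − 0.523599 = 0.000000
ω = Δθ/dt = 0.000000/2.5 = 0.0000
ω = 0 → v = (Δx·cos θ + Δy·sin θ)/dt = -1.0000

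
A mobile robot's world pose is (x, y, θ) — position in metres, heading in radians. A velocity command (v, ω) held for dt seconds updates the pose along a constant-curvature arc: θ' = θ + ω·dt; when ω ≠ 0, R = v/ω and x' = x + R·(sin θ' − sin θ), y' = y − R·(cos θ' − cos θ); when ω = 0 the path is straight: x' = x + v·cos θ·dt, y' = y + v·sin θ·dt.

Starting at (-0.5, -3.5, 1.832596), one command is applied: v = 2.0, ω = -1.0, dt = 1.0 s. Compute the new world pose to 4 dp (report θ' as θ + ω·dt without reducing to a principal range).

θ' = 1.8326 + -1.0·1.0 = 0.8326
R = v/ω = 2.0/-1.0 = -2.0000
x' = -0.5 + -2.0000·(sin 0.8326 − sin 1.8326) = -0.0475
y' = -3.5 − -2.0000·(cos 0.8326 − cos 1.8326) = -1.6364

(-0.0475, -1.6364, 0.8326)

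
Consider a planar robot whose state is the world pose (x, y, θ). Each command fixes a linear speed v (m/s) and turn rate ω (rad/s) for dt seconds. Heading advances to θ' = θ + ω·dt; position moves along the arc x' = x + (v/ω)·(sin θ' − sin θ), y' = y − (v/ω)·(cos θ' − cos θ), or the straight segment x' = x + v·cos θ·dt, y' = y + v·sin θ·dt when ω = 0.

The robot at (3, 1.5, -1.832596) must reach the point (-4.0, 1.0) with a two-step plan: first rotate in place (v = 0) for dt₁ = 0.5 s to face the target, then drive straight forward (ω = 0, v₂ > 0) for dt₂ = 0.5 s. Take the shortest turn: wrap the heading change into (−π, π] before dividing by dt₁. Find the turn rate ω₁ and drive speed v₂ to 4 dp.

heading to target = atan2(1−1.5, -4−3) = -3.0703
Δθ = wrap(-3.0703 − -1.8326) = -1.2377; ω₁ = Δθ/dt₁ = -2.4754
distance = √((-4−3)² + (1−1.5)²) = 7.0178; v₂ = distance/dt₂ = 14.0357

ω₁ = -2.4754, v₂ = 14.0357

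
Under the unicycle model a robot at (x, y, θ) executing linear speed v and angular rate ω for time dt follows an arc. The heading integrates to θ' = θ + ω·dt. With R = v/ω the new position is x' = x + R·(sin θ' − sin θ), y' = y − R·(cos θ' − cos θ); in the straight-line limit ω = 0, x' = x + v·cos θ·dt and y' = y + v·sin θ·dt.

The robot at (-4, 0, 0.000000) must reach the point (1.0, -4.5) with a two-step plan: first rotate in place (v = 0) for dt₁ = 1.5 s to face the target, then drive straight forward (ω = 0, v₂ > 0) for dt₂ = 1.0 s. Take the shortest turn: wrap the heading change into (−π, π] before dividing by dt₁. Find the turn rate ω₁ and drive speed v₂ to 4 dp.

ω₁ = -0.4885, v₂ = 6.7268

heading to target = atan2(-4.5−0, 1−-4) = -0.7328
Δθ = wrap(-0.7328 − 0.0000) = -0.7328; ω₁ = Δθ/dt₁ = -0.4885
distance = √((1−-4)² + (-4.5−0)²) = 6.7268; v₂ = distance/dt₂ = 6.7268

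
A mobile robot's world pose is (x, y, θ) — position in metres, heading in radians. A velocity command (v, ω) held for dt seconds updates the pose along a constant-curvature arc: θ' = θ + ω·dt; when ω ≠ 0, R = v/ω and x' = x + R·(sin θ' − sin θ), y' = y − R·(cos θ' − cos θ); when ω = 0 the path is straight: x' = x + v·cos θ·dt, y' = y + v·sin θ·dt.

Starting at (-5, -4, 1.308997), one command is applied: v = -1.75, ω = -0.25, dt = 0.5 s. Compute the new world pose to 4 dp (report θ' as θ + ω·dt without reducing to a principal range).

θ' = 1.3090 + -0.25·0.5 = 1.1840
R = v/ω = -1.75/-0.25 = 7.0000
x' = -5 + 7.0000·(sin 1.1840 − sin 1.3090) = -5.2786
y' = -4 − 7.0000·(cos 1.1840 − cos 1.3090) = -4.8289

(-5.2786, -4.8289, 1.1840)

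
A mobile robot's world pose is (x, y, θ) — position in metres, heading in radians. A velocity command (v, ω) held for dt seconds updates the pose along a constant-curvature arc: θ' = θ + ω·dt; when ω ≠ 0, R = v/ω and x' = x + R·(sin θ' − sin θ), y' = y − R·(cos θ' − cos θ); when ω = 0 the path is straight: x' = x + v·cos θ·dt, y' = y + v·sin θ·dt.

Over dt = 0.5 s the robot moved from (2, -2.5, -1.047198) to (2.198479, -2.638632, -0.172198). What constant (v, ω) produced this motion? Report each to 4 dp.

Δθ = -0.172198 − -1.047198 = 0.875000
ω = Δθ/dt = 0.875000/0.5 = 1.7500
R = Δx/(sin θ' − sin θ) = 0.2857
v = R·ω = 0.2857·1.7500 = 0.5000

v = 0.5000, ω = 1.7500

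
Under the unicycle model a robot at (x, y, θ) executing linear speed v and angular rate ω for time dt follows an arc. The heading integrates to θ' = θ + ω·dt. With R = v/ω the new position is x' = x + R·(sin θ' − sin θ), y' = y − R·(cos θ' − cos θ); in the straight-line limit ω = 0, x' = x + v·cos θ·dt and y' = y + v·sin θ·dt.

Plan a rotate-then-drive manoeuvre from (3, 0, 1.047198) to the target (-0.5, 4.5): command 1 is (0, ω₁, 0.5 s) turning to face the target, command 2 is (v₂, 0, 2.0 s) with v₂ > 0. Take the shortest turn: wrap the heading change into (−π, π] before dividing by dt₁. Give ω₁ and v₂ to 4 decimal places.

heading to target = atan2(4.5−0, -0.5−3) = 2.2318
Δθ = wrap(2.2318 − 1.0472) = 1.1846; ω₁ = Δθ/dt₁ = 2.3693
distance = √((-0.5−3)² + (4.5−0)²) = 5.7009; v₂ = distance/dt₂ = 2.8504

ω₁ = 2.3693, v₂ = 2.8504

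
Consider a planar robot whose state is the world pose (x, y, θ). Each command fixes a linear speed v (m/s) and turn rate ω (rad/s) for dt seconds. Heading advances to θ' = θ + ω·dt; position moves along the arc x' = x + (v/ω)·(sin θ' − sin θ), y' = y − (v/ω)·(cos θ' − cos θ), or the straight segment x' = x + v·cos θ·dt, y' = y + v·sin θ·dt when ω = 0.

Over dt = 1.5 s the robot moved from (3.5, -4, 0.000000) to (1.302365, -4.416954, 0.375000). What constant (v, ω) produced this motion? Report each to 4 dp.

v = -1.5000, ω = 0.2500

Δθ = 0.375000 − 0.000000 = 0.375000
ω = Δθ/dt = 0.375000/1.5 = 0.2500
R = Δx/(sin θ' − sin θ) = -6.0000
v = R·ω = -6.0000·0.2500 = -1.5000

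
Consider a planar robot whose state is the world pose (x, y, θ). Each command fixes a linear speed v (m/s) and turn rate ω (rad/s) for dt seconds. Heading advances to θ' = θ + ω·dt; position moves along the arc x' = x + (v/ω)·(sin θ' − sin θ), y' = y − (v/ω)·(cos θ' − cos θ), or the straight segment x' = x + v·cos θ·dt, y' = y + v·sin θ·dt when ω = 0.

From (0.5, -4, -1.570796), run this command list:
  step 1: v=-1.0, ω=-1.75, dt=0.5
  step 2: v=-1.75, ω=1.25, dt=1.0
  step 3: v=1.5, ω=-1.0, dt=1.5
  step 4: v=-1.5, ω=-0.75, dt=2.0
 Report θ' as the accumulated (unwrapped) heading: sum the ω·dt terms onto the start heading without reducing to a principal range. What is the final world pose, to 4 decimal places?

step 1: θ'=-2.4458 (R=0.5714) → pose (0.7051, -3.5614, -2.4458)
step 2: θ'=-1.1958 (R=-1.4000) → pose (1.1105, -1.9741, -1.1958)
step 3: θ'=-2.6958 (R=-1.5000) → pose (0.3615, -3.8769, -2.6958)
step 4: θ'=-4.1958 (R=2.0000) → pose (2.9628, -4.6936, -4.1958)

(2.9628, -4.6936, -4.1958)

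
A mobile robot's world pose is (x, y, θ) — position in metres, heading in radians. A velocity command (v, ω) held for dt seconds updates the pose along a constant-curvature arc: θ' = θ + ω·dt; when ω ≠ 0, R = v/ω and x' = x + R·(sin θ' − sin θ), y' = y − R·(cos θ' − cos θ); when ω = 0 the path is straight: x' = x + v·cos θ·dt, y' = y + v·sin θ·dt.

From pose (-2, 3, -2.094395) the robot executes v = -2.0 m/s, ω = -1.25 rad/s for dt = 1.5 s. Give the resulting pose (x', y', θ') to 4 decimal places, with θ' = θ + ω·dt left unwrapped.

θ' = -2.0944 + -1.25·1.5 = -3.9694
R = v/ω = -2.0/-1.25 = 1.6000
x' = -2 + 1.6000·(sin -3.9694 − sin -2.0944) = 0.5640
y' = 3 − 1.6000·(cos -3.9694 − cos -2.0944) = 3.2824

(0.5640, 3.2824, -3.9694)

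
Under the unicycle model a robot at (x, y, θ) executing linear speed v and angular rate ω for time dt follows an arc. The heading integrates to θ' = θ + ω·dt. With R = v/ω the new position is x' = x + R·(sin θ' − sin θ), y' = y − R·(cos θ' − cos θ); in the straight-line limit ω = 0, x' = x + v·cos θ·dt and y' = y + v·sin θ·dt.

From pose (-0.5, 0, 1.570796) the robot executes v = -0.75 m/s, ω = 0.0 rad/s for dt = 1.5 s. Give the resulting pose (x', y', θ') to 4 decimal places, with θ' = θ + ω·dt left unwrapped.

θ' = 1.5708 + 0.0·1.5 = 1.5708
ω = 0 → straight: x' = -0.5 + -0.75·cos(1.5708)·1.5 = -0.5000
y' = 0 + -0.75·sin(1.5708)·1.5 = -1.1250

(-0.5000, -1.1250, 1.5708)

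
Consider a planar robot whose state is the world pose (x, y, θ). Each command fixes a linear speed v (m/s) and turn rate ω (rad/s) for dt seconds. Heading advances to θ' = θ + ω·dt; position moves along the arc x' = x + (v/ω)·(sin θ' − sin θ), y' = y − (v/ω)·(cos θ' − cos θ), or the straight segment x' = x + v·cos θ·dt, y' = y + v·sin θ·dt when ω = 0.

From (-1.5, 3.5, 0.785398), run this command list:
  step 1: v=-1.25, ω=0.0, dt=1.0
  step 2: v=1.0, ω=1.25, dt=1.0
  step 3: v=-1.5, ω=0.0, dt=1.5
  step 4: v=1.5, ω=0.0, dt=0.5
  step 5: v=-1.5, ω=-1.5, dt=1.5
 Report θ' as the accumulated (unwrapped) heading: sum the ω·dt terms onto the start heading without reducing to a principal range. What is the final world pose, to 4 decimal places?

(-2.6692, 0.7741, -0.2146)

step 1: θ'=0.7854 (straight) → pose (-2.3839, 2.6161, 0.7854)
step 2: θ'=2.0354 (R=0.8000) → pose (-2.2344, 3.5403, 2.0354)
step 3: θ'=2.0354 (straight) → pose (-1.2262, 1.5288, 2.0354)
step 4: θ'=2.0354 (straight) → pose (-1.5623, 2.1993, 2.0354)
step 5: θ'=-0.2146 (R=1.0000) → pose (-2.6692, 0.7741, -0.2146)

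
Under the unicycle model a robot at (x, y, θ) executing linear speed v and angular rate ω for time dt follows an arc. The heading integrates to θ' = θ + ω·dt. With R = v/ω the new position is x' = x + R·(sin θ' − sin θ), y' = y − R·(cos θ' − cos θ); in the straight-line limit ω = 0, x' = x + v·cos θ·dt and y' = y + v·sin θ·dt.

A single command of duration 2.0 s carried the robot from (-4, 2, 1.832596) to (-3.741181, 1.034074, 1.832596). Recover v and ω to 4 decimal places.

v = -0.5000, ω = 0.0000

Δθ = 1.832596 − 1.832596 = 0.000000
ω = Δθ/dt = 0.000000/2.0 = 0.0000
ω = 0 → v = (Δx·cos θ + Δy·sin θ)/dt = -0.5000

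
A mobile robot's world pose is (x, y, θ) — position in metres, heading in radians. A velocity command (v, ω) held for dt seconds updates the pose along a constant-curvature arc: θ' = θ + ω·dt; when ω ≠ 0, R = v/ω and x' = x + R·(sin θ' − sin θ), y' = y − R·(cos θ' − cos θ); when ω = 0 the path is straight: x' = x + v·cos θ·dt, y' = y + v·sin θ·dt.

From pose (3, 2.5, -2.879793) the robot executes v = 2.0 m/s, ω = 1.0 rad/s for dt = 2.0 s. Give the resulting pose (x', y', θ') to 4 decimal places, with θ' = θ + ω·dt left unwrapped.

θ' = -2.8798 + 1.0·2.0 = -0.8798
R = v/ω = 2.0/1.0 = 2.0000
x' = 3 + 2.0000·(sin -0.8798 − sin -2.8798) = 1.9764
y' = 2.5 − 2.0000·(cos -0.8798 − cos -2.8798) = -0.7065

(1.9764, -0.7065, -0.8798)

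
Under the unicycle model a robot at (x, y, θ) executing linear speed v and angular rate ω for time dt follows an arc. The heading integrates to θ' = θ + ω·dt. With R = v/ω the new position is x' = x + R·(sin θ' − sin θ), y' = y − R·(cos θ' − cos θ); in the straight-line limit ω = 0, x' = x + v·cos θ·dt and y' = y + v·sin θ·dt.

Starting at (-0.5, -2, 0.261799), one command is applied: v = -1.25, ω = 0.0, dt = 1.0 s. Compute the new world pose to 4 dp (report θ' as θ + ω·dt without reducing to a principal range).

θ' = 0.2618 + 0.0·1.0 = 0.2618
ω = 0 → straight: x' = -0.5 + -1.25·cos(0.2618)·1.0 = -1.7074
y' = -2 + -1.25·sin(0.2618)·1.0 = -2.3235

(-1.7074, -2.3235, 0.2618)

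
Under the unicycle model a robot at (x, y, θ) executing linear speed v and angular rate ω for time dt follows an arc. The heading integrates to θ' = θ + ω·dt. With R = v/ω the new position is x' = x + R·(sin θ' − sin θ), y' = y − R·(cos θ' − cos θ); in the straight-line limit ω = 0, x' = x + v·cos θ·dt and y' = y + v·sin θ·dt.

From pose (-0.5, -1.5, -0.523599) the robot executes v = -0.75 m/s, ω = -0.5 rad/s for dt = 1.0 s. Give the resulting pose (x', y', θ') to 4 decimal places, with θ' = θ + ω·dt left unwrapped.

θ' = -0.5236 + -0.5·1.0 = -1.0236
R = v/ω = -0.75/-0.5 = 1.5000
x' = -0.5 + 1.5000·(sin -1.0236 − sin -0.5236) = -1.0310
y' = -1.5 − 1.5000·(cos -1.0236 − cos -0.5236) = -0.9814

(-1.0310, -0.9814, -1.0236)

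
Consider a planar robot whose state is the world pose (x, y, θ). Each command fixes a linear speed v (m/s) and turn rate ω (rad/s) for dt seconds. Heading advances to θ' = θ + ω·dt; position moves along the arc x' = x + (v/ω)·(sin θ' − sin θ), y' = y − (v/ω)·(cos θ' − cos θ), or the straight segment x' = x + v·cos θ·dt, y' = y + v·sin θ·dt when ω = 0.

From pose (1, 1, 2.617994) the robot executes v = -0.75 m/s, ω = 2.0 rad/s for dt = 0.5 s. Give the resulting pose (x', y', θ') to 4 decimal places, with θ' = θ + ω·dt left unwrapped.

(1.3595, 0.9915, 3.6180)

θ' = 2.6180 + 2.0·0.5 = 3.6180
R = v/ω = -0.75/2.0 = -0.3750
x' = 1 + -0.3750·(sin 3.6180 − sin 2.6180) = 1.3595
y' = 1 − -0.3750·(cos 3.6180 − cos 2.6180) = 0.9915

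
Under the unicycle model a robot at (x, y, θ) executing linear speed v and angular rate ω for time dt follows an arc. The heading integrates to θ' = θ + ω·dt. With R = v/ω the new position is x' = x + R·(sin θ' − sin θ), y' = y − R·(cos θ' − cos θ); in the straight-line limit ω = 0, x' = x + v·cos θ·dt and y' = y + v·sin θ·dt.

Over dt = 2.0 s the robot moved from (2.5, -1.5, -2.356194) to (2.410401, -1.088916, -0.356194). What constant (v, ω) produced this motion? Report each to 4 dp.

Δθ = -0.356194 − -2.356194 = 2.000000
ω = Δθ/dt = 2.000000/2.0 = 1.0000
R = −Δy/(cos θ' − cos θ) = -0.2500
v = R·ω = -0.2500·1.0000 = -0.2500

v = -0.2500, ω = 1.0000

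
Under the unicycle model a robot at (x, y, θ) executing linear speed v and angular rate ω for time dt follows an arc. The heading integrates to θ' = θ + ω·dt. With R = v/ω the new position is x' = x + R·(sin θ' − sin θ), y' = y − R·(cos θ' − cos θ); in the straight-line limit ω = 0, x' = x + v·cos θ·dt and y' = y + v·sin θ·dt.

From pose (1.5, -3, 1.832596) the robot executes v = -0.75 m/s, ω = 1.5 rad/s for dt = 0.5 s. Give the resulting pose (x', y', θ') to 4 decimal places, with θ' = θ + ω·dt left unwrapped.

θ' = 1.8326 + 1.5·0.5 = 2.5826
R = v/ω = -0.75/1.5 = -0.5000
x' = 1.5 + -0.5000·(sin 2.5826 − sin 1.8326) = 1.7178
y' = -3 − -0.5000·(cos 2.5826 − cos 1.8326) = -3.2945

(1.7178, -3.2945, 2.5826)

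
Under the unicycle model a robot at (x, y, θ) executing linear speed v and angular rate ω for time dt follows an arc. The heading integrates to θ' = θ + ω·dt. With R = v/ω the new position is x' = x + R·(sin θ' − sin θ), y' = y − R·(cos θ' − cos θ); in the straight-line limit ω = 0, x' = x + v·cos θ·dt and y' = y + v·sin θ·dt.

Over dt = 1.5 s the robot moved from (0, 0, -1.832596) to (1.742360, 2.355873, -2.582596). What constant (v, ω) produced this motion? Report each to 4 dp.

v = -2.0000, ω = -0.5000

Δθ = -2.582596 − -1.832596 = -0.750000
ω = Δθ/dt = -0.750000/1.5 = -0.5000
R = −Δy/(cos θ' − cos θ) = 4.0000
v = R·ω = 4.0000·-0.5000 = -2.0000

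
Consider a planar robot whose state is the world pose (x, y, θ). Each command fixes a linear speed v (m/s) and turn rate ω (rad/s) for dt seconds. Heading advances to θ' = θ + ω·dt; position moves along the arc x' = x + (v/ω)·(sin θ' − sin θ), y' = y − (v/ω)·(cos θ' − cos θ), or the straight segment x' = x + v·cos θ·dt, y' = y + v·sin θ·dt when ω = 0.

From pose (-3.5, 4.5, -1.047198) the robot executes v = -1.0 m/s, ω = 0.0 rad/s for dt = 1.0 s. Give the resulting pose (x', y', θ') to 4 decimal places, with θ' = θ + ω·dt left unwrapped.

θ' = -1.0472 + 0.0·1.0 = -1.0472
ω = 0 → straight: x' = -3.5 + -1.0·cos(-1.0472)·1.0 = -4.0000
y' = 4.5 + -1.0·sin(-1.0472)·1.0 = 5.3660

(-4.0000, 5.3660, -1.0472)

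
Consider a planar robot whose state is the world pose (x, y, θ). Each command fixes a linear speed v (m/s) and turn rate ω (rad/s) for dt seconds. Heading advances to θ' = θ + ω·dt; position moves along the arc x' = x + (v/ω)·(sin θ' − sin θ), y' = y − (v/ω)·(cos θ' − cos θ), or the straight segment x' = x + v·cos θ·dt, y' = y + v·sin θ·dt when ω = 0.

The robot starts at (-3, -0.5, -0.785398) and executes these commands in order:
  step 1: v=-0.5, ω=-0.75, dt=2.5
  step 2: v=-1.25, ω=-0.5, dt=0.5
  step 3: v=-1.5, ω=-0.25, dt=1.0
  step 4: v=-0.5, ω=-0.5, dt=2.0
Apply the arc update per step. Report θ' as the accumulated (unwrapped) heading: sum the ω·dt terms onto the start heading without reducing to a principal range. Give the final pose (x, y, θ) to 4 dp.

step 1: θ'=-2.6604 (R=0.6667) → pose (-2.8372, 0.5624, -2.6604)
step 2: θ'=-2.9104 (R=2.5000) → pose (-2.2529, 0.7797, -2.9104)
step 3: θ'=-3.1604 (R=6.0000) → pose (-0.7652, 0.9383, -3.1604)
step 4: θ'=-4.1604 (R=1.0000) → pose (0.0674, 0.4629, -4.1604)

(0.0674, 0.4629, -4.1604)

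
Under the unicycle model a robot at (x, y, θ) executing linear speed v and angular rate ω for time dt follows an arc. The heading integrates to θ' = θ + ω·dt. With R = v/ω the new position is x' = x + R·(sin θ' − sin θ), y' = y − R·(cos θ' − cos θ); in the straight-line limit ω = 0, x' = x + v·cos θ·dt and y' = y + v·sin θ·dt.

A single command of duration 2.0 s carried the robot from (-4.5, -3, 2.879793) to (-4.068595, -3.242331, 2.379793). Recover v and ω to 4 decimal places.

v = -0.2500, ω = -0.2500

Δθ = 2.379793 − 2.879793 = -0.500000
ω = Δθ/dt = -0.500000/2.0 = -0.2500
R = Δx/(sin θ' − sin θ) = 1.0000
v = R·ω = 1.0000·-0.2500 = -0.2500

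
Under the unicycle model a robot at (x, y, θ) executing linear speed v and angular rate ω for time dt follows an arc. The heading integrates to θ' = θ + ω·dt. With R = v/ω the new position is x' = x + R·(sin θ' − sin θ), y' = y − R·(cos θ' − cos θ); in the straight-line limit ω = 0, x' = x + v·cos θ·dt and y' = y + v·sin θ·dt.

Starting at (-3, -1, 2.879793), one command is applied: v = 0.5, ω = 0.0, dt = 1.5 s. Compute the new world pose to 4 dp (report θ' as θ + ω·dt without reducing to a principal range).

θ' = 2.8798 + 0.0·1.5 = 2.8798
ω = 0 → straight: x' = -3 + 0.5·cos(2.8798)·1.5 = -3.7244
y' = -1 + 0.5·sin(2.8798)·1.5 = -0.8059

(-3.7244, -0.8059, 2.8798)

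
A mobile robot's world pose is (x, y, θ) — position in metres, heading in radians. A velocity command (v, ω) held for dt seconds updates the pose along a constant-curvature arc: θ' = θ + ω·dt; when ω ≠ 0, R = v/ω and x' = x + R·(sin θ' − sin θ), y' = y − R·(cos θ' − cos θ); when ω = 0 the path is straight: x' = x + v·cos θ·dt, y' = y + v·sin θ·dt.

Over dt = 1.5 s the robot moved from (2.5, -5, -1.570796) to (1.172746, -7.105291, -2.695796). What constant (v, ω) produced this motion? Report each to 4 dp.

Δθ = -2.695796 − -1.570796 = -1.125000
ω = Δθ/dt = -1.125000/1.5 = -0.7500
R = −Δy/(cos θ' − cos θ) = -2.3333
v = R·ω = -2.3333·-0.7500 = 1.7500

v = 1.7500, ω = -0.7500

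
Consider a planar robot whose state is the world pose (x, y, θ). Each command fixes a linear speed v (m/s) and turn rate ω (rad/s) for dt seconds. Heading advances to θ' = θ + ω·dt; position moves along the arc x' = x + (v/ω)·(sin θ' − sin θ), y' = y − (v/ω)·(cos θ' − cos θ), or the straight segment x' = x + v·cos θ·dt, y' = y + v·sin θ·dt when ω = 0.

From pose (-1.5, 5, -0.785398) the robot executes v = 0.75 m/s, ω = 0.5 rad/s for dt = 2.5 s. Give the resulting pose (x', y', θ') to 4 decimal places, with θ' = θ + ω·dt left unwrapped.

θ' = -0.7854 + 0.5·2.5 = 0.4646
R = v/ω = 0.75/0.5 = 1.5000
x' = -1.5 + 1.5000·(sin 0.4646 − sin -0.7854) = 0.2328
y' = 5 − 1.5000·(cos 0.4646 − cos -0.7854) = 4.7197

(0.2328, 4.7197, 0.4646)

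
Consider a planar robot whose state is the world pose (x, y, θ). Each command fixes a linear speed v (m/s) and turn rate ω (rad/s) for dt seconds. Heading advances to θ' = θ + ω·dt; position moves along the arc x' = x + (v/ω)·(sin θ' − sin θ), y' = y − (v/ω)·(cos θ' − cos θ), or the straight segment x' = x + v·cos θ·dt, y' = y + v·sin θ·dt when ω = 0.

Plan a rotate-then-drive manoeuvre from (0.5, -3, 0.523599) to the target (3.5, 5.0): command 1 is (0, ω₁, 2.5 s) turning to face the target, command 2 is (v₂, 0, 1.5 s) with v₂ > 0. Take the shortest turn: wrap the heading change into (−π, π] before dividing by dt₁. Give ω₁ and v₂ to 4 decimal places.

ω₁ = 0.2754, v₂ = 5.6960

heading to target = atan2(5−-3, 3.5−0.5) = 1.2120
Δθ = wrap(1.2120 − 0.5236) = 0.6884; ω₁ = Δθ/dt₁ = 0.2754
distance = √((3.5−0.5)² + (5−-3)²) = 8.5440; v₂ = distance/dt₂ = 5.6960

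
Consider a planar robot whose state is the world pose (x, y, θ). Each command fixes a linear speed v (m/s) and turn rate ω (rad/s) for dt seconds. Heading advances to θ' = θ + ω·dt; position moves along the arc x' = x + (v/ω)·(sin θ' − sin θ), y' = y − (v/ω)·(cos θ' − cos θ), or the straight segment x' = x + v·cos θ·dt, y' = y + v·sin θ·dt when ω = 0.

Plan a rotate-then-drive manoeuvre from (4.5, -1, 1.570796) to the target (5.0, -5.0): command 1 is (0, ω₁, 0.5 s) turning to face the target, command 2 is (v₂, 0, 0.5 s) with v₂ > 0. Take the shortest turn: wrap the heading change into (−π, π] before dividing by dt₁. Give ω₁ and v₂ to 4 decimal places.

ω₁ = -6.0345, v₂ = 8.0623

heading to target = atan2(-5−-1, 5−4.5) = -1.4464
Δθ = wrap(-1.4464 − 1.5708) = -3.0172; ω₁ = Δθ/dt₁ = -6.0345
distance = √((5−4.5)² + (-5−-1)²) = 4.0311; v₂ = distance/dt₂ = 8.0623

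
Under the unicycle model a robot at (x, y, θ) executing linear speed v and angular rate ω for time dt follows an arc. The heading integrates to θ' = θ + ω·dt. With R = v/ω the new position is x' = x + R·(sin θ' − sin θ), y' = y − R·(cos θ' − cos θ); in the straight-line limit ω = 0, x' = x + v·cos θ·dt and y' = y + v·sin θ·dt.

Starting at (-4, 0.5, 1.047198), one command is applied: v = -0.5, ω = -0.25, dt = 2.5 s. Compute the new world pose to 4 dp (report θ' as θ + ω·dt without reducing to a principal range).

θ' = 1.0472 + -0.25·2.5 = 0.4222
R = v/ω = -0.5/-0.25 = 2.0000
x' = -4 + 2.0000·(sin 0.4222 − sin 1.0472) = -4.9125
y' = 0.5 − 2.0000·(cos 0.4222 − cos 1.0472) = -0.3244

(-4.9125, -0.3244, 0.4222)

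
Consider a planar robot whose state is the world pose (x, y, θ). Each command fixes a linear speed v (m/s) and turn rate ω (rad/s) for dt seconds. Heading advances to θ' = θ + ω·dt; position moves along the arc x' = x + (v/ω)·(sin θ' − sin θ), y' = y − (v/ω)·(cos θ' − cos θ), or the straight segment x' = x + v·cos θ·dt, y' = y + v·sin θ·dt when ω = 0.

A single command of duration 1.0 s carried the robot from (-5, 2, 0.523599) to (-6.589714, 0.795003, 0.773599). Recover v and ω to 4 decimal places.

Δθ = 0.773599 − 0.523599 = 0.250000
ω = Δθ/dt = 0.250000/1.0 = 0.2500
R = Δx/(sin θ' − sin θ) = -8.0000
v = R·ω = -8.0000·0.2500 = -2.0000

v = -2.0000, ω = 0.2500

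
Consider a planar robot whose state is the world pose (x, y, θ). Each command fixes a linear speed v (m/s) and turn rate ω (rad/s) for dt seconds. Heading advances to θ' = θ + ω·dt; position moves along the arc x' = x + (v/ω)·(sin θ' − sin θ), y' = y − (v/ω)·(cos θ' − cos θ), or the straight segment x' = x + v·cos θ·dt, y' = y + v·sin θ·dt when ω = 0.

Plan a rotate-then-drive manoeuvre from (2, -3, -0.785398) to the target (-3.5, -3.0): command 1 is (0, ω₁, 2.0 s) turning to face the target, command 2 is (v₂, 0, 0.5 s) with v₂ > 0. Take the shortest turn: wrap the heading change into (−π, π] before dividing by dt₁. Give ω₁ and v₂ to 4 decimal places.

ω₁ = -1.1781, v₂ = 11.0000

heading to target = atan2(-3−-3, -3.5−2) = 3.1416
Δθ = wrap(3.1416 − -0.7854) = -2.3562; ω₁ = Δθ/dt₁ = -1.1781
distance = √((-3.5−2)² + (-3−-3)²) = 5.5000; v₂ = distance/dt₂ = 11.0000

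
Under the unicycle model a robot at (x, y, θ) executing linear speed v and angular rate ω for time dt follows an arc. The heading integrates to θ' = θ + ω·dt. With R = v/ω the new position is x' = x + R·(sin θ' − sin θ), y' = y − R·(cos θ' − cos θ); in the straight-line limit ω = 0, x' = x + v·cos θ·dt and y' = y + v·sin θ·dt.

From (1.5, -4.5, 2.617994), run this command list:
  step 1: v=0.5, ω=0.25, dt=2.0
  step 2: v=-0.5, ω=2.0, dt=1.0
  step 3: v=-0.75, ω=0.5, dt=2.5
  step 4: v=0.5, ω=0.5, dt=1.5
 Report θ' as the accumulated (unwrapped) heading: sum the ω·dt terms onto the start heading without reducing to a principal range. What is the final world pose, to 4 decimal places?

step 1: θ'=3.1180 (R=2.0000) → pose (0.5472, -4.2326, 3.1180)
step 2: θ'=5.1180 (R=-0.2500) → pose (0.7828, -3.8840, 5.1180)
step 3: θ'=6.3680 (R=-1.5000) → pose (-0.7225, -2.9813, 6.3680)
step 4: θ'=7.1180 (R=1.0000) → pose (-0.0661, -2.6562, 7.1180)

(-0.0661, -2.6562, 7.1180)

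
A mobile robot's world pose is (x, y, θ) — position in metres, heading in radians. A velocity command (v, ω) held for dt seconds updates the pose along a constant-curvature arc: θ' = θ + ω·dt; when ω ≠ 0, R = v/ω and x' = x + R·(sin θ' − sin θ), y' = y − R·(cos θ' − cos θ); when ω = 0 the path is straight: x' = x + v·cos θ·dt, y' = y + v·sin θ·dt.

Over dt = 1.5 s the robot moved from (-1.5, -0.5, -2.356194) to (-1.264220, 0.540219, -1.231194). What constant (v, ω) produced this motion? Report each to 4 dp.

v = -0.7500, ω = 0.7500

Δθ = -1.231194 − -2.356194 = 1.125000
ω = Δθ/dt = 1.125000/1.5 = 0.7500
R = −Δy/(cos θ' − cos θ) = -1.0000
v = R·ω = -1.0000·0.7500 = -0.7500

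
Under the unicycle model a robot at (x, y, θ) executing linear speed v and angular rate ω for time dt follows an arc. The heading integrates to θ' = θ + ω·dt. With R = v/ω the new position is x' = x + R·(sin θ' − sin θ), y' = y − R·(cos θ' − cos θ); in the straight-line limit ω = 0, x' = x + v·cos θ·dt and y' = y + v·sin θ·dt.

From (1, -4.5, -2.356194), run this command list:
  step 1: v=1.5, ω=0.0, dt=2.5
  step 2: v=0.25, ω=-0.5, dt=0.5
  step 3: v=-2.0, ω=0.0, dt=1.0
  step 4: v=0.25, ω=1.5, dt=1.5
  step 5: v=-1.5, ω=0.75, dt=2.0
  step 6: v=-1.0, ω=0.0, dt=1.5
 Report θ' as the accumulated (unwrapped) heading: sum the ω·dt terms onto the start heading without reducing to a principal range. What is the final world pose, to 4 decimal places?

step 1: θ'=-2.3562 (straight) → pose (-1.6516, -7.1517, -2.3562)
step 2: θ'=-2.6062 (R=-0.5000) → pose (-1.7501, -7.2281, -2.6062)
step 3: θ'=-2.6062 (straight) → pose (-0.0300, -6.2078, -2.6062)
step 4: θ'=-0.3562 (R=0.1667) → pose (-0.0031, -6.5073, -0.3562)
step 5: θ'=1.1438 (R=-2.0000) → pose (-2.5209, -7.5535, 1.1438)
step 6: θ'=1.1438 (straight) → pose (-3.1421, -8.9188, 1.1438)

(-3.1421, -8.9188, 1.1438)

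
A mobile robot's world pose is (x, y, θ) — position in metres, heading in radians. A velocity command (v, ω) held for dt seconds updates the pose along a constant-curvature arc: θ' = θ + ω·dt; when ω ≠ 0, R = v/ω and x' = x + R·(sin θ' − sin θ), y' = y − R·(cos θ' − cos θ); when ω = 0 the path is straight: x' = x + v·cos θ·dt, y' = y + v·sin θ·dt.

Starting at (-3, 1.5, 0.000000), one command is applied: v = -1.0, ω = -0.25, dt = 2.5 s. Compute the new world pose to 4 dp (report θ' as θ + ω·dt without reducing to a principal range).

(-5.3404, 2.2561, -0.6250)

θ' = 0.0000 + -0.25·2.5 = -0.6250
R = v/ω = -1.0/-0.25 = 4.0000
x' = -3 + 4.0000·(sin -0.6250 − sin 0.0000) = -5.3404
y' = 1.5 − 4.0000·(cos -0.6250 − cos 0.0000) = 2.2561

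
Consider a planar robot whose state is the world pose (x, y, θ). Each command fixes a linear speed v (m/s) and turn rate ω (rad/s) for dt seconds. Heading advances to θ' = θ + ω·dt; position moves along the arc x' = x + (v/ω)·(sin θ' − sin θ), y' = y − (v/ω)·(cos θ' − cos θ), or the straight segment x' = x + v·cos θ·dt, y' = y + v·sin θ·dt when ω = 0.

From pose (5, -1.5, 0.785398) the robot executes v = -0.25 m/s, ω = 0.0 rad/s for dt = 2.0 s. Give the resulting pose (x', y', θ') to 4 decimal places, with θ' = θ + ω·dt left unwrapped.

θ' = 0.7854 + 0.0·2.0 = 0.7854
ω = 0 → straight: x' = 5 + -0.25·cos(0.7854)·2.0 = 4.6464
y' = -1.5 + -0.25·sin(0.7854)·2.0 = -1.8536

(4.6464, -1.8536, 0.7854)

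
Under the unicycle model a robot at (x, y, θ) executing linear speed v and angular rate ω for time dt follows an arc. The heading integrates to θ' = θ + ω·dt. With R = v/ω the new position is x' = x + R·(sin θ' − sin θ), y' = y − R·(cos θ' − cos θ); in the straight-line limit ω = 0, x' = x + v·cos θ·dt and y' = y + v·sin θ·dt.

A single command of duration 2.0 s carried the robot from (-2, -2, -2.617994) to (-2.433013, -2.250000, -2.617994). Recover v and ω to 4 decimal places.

v = 0.2500, ω = 0.0000

Δθ = -2.617994 − -2.617994 = 0.000000
ω = Δθ/dt = 0.000000/2.0 = 0.0000
ω = 0 → v = (Δx·cos θ + Δy·sin θ)/dt = 0.2500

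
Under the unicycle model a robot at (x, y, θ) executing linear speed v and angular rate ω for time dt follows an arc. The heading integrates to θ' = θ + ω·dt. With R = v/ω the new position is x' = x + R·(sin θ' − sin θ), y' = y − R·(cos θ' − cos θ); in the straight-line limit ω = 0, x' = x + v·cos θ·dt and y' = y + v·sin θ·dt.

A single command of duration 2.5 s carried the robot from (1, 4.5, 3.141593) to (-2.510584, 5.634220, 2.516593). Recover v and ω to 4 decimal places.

v = 1.5000, ω = -0.2500

Δθ = 2.516593 − 3.141593 = -0.625000
ω = Δθ/dt = -0.625000/2.5 = -0.2500
R = Δx/(sin θ' − sin θ) = -6.0000
v = R·ω = -6.0000·-0.2500 = 1.5000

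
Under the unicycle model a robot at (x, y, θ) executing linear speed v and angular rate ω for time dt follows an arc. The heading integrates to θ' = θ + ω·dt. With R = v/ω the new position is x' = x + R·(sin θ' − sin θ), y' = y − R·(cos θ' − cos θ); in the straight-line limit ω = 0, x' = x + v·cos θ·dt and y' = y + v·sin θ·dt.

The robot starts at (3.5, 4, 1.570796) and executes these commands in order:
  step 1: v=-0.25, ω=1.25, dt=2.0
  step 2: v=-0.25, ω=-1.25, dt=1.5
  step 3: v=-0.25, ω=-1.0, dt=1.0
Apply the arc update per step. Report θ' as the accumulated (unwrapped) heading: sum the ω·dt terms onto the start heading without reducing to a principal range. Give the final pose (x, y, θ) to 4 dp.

(4.2125, 3.6398, 1.1958)

step 1: θ'=4.0708 (R=-0.2000) → pose (3.8602, 3.8803, 4.0708)
step 2: θ'=2.1958 (R=0.2000) → pose (4.1827, 3.8776, 2.1958)
step 3: θ'=1.1958 (R=0.2500) → pose (4.2125, 3.6398, 1.1958)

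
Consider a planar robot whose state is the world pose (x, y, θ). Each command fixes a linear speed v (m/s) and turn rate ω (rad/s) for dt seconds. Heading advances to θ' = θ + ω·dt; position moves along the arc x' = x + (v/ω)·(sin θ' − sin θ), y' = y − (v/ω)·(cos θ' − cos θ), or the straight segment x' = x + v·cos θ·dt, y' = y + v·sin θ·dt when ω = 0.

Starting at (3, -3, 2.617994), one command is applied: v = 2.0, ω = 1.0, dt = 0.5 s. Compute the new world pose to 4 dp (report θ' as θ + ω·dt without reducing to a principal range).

(2.0472, -2.7326, 3.1180)

θ' = 2.6180 + 1.0·0.5 = 3.1180
R = v/ω = 2.0/1.0 = 2.0000
x' = 3 + 2.0000·(sin 3.1180 − sin 2.6180) = 2.0472
y' = -3 − 2.0000·(cos 3.1180 − cos 2.6180) = -2.7326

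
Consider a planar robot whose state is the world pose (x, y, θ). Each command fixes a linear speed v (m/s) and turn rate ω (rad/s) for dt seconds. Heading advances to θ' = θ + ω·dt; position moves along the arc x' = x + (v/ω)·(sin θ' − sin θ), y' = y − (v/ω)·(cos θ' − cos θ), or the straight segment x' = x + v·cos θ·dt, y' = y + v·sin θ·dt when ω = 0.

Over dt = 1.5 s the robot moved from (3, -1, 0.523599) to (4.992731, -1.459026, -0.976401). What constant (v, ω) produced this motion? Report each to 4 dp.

v = 1.5000, ω = -1.0000

Δθ = -0.976401 − 0.523599 = -1.500000
ω = Δθ/dt = -1.500000/1.5 = -1.0000
R = Δx/(sin θ' − sin θ) = -1.5000
v = R·ω = -1.5000·-1.0000 = 1.5000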